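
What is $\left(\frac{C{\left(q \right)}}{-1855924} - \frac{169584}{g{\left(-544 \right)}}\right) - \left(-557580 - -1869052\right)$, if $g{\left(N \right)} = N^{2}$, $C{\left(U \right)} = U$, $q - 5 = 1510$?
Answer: $- \frac{662046211645403}{504811328} \approx -1.3115 \cdot 10^{6}$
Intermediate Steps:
$q = 1515$ ($q = 5 + 1510 = 1515$)
$\left(\frac{C{\left(q \right)}}{-1855924} - \frac{169584}{g{\left(-544 \right)}}\right) - \left(-557580 - -1869052\right) = \left(\frac{1515}{-1855924} - \frac{169584}{\left(-544\right)^{2}}\right) - \left(-557580 - -1869052\right) = \left(1515 \left(- \frac{1}{1855924}\right) - \frac{169584}{295936}\right) - \left(-557580 + 1869052\right) = \left(- \frac{1515}{1855924} - \frac{10599}{18496}\right) - 1311472 = - \frac{289690587}{504811328} - 1311472 = - \frac{662046211645403}{504811328}$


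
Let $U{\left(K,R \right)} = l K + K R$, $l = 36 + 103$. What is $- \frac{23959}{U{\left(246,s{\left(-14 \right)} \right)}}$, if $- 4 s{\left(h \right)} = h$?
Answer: $- \frac{1261}{1845} \approx -0.68347$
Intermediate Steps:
$l = 139$
$s{\left(h \right)} = - \frac{h}{4}$
$U{\left(K,R \right)} = 139 K + K R$
$- \frac{23959}{U{\left(246,s{\left(-14 \right)} \right)}} = - \frac{23959}{246 \left(139 - - \frac{7}{2}\right)} = - \frac{23959}{246 \left(139 + \frac{7}{2}\right)} = - \frac{23959}{246 \cdot \frac{285}{2}} = - \frac{23959}{35055} = \left(-23959\right) \frac{1}{35055} = - \frac{1261}{1845}$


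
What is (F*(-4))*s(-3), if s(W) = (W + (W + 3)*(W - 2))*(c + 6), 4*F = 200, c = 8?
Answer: 8400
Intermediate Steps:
F = 50 (F = (¼)*200 = 50)
s(W) = 14*W + 14*(-2 + W)*(3 + W) (s(W) = (W + (W + 3)*(W - 2))*(8 + 6) = (W + (3 + W)*(-2 + W))*14 = (W + (-2 + W)*(3 + W))*14 = 14*W + 14*(-2 + W)*(3 + W))
(F*(-4))*s(-3) = (50*(-4))*(-84 + 14*(-3)² + 28*(-3)) = -200*(-84 + 14*9 - 84) = -200*(-84 + 126 - 84) = -200*(-42) = 8400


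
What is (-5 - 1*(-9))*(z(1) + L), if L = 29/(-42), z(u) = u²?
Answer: 26/21 ≈ 1.2381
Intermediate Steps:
L = -29/42 (L = 29*(-1/42) = -29/42 ≈ -0.69048)
(-5 - 1*(-9))*(z(1) + L) = (-5 - 1*(-9))*(1² - 29/42) = (-5 + 9)*(1 - 29/42) = 4*(13/42) = 26/21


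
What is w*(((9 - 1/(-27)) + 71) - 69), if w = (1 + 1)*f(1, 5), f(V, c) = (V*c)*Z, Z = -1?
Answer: -2980/27 ≈ -110.37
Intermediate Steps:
f(V, c) = -V*c (f(V, c) = (V*c)*(-1) = -V*c)
w = -10 (w = (1 + 1)*(-1*1*5) = 2*(-5) = -10)
w*(((9 - 1/(-27)) + 71) - 69) = -10*(((9 - 1/(-27)) + 71) - 69) = -10*(((9 - 1*(-1/27)) + 71) - 69) = -10*(((9 + 1/27) + 71) - 69) = -10*((244/27 + 71) - 69) = -10*(2161/27 - 69) = -10*298/27 = -2980/27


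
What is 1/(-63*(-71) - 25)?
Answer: 1/4448 ≈ 0.00022482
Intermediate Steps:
1/(-63*(-71) - 25) = 1/(4473 - 25) = 1/4448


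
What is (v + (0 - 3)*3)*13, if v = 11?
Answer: 26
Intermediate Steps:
(v + (0 - 3)*3)*13 = (11 + (0 - 3)*3)*13 = (11 - 3*3)*13 = (11 - 9)*13 = 2*13 = 26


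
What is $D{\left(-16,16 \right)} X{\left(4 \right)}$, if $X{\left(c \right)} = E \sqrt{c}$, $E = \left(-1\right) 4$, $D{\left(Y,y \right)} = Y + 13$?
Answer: $24$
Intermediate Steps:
$D{\left(Y,y \right)} = 13 + Y$
$E = -4$
$X{\left(c \right)} = - 4 \sqrt{c}$
$D{\left(-16,16 \right)} X{\left(4 \right)} = \left(13 - 16\right) \left(- 4 \sqrt{4}\right) = - 3 \left(\left(-4\right) 2\right) = \left(-3\right) \left(-8\right) = 24$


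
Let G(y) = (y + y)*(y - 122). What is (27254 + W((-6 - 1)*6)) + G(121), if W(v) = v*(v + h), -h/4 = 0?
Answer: 28776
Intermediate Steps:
h = 0 (h = -4*0 = 0)
W(v) = v² (W(v) = v*(v + 0) = v*v = v²)
G(y) = 2*y*(-122 + y) (G(y) = (2*y)*(-122 + y) = 2*y*(-122 + y))
(27254 + W((-6 - 1)*6)) + G(121) = (27254 + ((-6 - 1)*6)²) + 2*121*(-122 + 121) = (27254 + (-7*6)²) + 2*121*(-1) = (27254 + (-42)²) - 242 = (27254 + 1764) - 242 = 29018 - 242 = 28776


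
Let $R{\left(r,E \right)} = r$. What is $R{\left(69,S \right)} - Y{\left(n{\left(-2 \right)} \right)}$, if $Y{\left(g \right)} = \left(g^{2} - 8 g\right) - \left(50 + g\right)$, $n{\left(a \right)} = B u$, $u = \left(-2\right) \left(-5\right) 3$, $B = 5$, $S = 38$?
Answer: $-21031$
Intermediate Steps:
$u = 30$ ($u = 10 \cdot 3 = 30$)
$n{\left(a \right)} = 150$ ($n{\left(a \right)} = 5 \cdot 30 = 150$)
$Y{\left(g \right)} = -50 + g^{2} - 9 g$
$R{\left(69,S \right)} - Y{\left(n{\left(-2 \right)} \right)} = 69 - \left(-50 + 150^{2} - 1350\right) = 69 - \left(-50 + 22500 - 1350\right) = 69 - 21100 = -21031$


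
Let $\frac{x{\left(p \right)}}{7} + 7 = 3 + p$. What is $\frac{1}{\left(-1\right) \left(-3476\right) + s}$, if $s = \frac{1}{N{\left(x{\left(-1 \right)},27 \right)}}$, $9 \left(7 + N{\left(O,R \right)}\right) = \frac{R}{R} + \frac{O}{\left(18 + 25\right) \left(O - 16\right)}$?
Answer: $\frac{135931}{472476419} \approx 0.0002877$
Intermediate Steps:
$x{\left(p \right)} = -28 + 7 p$ ($x{\left(p \right)} = -49 + 7 \left(3 + p\right) = -49 + \left(21 + 7 p\right) = -28 + 7 p$)
$N{\left(O,R \right)} = - \frac{62}{9} + \frac{O}{9 \left(-688 + 43 O\right)}$ ($N{\left(O,R \right)} = -7 + \frac{\frac{R}{R} + \frac{O}{\left(18 + 25\right) \left(O - 16\right)}}{9} = -7 + \frac{1 + \frac{O}{43 \left(-16 + O\right)}}{9} = -7 + \frac{1 + \frac{O}{-688 + 43 O}}{9} = -7 + \left(\frac{1}{9} + \frac{O}{9 \left(-688 + 43 O\right)}\right) = - \frac{62}{9} + \frac{O}{9 \left(-688 + 43 O\right)}$)
$s = - \frac{19737}{135931}$ ($s = \frac{1}{\frac{1}{387} \frac{1}{-16 + \left(-28 + 7 \left(-1\right)\right)} \left(42656 - 2665 \left(-28 + 7 \left(-1\right)\right)\right)} = \frac{1}{\frac{1}{387} \frac{1}{-16 - 35} \left(42656 - 2665 \left(-28 - 7\right)\right)} = \frac{1}{\frac{1}{387} \frac{1}{-16 - 35} \left(42656 - -93275\right)} = \frac{1}{\frac{1}{387} \frac{1}{-51} \left(42656 + 93275\right)} = \frac{1}{\frac{1}{387} \left(- \frac{1}{51}\right) 135931} = \frac{1}{- \frac{135931}{19737}} = - \frac{19737}{135931} \approx -0.1452$)
$\frac{1}{\left(-1\right) \left(-3476\right) + s} = \frac{1}{\left(-1\right) \left(-3476\right) - \frac{19737}{135931}} = \frac{1}{3476 - \frac{19737}{135931}} = \frac{1}{\frac{472476419}{135931}} = \frac{135931}{472476419}$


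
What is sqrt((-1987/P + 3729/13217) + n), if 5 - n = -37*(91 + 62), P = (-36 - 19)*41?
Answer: 4*sqrt(314633249783565790)/29804335 ≈ 75.281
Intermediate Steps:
P = -2255 (P = -55*41 = -2255)
n = 5666 (n = 5 - (-37)*(91 + 62) = 5 - (-37)*153 = 5 - 1*(-5661) = 5 + 5661 = 5666)
sqrt((-1987/P + 3729/13217) + n) = sqrt((-1987/(-2255) + 3729/13217) + 5666) = sqrt((-1987*(-1/2255) + 3729*(1/13217)) + 5666) = sqrt((1987/2255 + 3729/13217) + 5666) = sqrt(34671074/29804335 + 5666) = sqrt(168906033184/29804335) = 4*sqrt(314633249783565790)/29804335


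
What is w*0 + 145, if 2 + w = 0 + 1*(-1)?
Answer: 145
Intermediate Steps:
w = -3 (w = -2 + (0 + 1*(-1)) = -2 + (0 - 1) = -2 - 1 = -3)
w*0 + 145 = -3*0 + 145 = 0 + 145 = 145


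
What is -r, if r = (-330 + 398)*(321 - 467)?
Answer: 9928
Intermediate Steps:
r = -9928 (r = 68*(-146) = -9928)
-r = -1*(-9928) = 9928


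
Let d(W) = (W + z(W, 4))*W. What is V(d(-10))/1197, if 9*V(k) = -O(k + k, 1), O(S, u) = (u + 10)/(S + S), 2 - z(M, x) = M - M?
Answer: -11/3447360 ≈ -3.1908e-6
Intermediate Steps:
z(M, x) = 2 (z(M, x) = 2 - (M - M) = 2 - 1*0 = 2 + 0 = 2)
O(S, u) = (10 + u)/(2*S) (O(S, u) = (10 + u)/((2*S)) = (10 + u)*(1/(2*S)) = (10 + u)/(2*S))
d(W) = W*(2 + W) (d(W) = (W + 2)*W = (2 + W)*W = W*(2 + W))
V(k) = -11/(36*k) (V(k) = (-(10 + 1)/(2*(k + k)))/9 = (-11/(2*(2*k)))/9 = (-1/(2*k)*11/2)/9 = (-11/(4*k))/9 = -11/(36*k))
V(d(-10))/1197 = -11*(-1/(10*(2 - 10)))/36/1197 = -11/(36*((-10*(-8))))*(1/1197) = -11/36/80*(1/1197) = -11/36*1/80*(1/1197) = -11/2880*1/1197 = -11/3447360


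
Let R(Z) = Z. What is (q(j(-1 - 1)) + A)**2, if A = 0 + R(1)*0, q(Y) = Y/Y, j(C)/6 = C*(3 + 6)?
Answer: 1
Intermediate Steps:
j(C) = 54*C (j(C) = 6*(C*(3 + 6)) = 6*(C*9) = 6*(9*C) = 54*C)
q(Y) = 1
A = 0 (A = 0 + 1*0 = 0 + 0 = 0)
(q(j(-1 - 1)) + A)**2 = (1 + 0)**2 = 1**2 = 1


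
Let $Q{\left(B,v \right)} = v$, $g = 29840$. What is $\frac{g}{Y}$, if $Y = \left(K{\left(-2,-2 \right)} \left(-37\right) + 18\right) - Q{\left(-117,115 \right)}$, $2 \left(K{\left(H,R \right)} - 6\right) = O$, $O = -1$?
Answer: $- \frac{59680}{601} \approx -99.301$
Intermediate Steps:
$K{\left(H,R \right)} = \frac{11}{2}$ ($K{\left(H,R \right)} = 6 + \frac{1}{2} \left(-1\right) = 6 - \frac{1}{2} = \frac{11}{2}$)
$Y = - \frac{601}{2}$ ($Y = \left(\frac{11}{2} \left(-37\right) + 18\right) - 115 = \left(- \frac{407}{2} + 18\right) - 115 = - \frac{371}{2} - 115 = - \frac{601}{2} \approx -300.5$)
$\frac{g}{Y} = \frac{29840}{- \frac{601}{2}} = 29840 \left(- \frac{2}{601}\right) = - \frac{59680}{601}$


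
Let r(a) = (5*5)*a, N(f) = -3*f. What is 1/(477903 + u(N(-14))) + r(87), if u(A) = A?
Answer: 1039530376/477945 ≈ 2175.0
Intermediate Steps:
r(a) = 25*a
1/(477903 + u(N(-14))) + r(87) = 1/(477903 - 3*(-14)) + 25*87 = 1/(477903 + 42) + 2175 = 1/477945 + 2175 = 1039530376/477945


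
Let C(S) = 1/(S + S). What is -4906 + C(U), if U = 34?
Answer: -333607/68 ≈ -4906.0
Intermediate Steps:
C(S) = 1/(2*S)
-4906 + C(U) = -4906 + (½)/34 = -4906 + (½)*(1/34) = -4906 + 1/68 = -333607/68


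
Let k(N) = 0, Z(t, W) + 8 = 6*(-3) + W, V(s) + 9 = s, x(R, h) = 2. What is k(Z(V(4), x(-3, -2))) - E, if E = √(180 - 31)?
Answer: -√149 ≈ -12.207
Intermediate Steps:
E = √149 ≈ 12.207
V(s) = -9 + s
Z(t, W) = -26 + W (Z(t, W) = -8 + (6*(-3) + W) = -8 + (-18 + W) = -26 + W)
k(Z(V(4), x(-3, -2))) - E = 0 - √149 = -√149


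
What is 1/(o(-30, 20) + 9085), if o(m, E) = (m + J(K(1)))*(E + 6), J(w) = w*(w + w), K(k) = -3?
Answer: 1/8773 ≈ 0.00011399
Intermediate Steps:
J(w) = 2*w² (J(w) = w*(2*w) = 2*w²)
o(m, E) = (6 + E)*(18 + m) (o(m, E) = (m + 2*(-3)²)*(E + 6) = (m + 2*9)*(6 + E) = (m + 18)*(6 + E) = (18 + m)*(6 + E) = (6 + E)*(18 + m))
1/(o(-30, 20) + 9085) = 1/((108 + 6*(-30) + 18*20 + 20*(-30)) + 9085) = 1/((108 - 180 + 360 - 600) + 9085) = 1/(-312 + 9085) = 1/8773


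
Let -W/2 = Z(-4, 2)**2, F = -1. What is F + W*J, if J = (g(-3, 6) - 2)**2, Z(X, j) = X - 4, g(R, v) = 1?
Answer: -129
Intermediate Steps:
Z(X, j) = -4 + X
J = 1 (J = (1 - 2)**2 = (-1)**2 = 1)
W = -128 (W = -2*(-4 - 4)**2 = -2*(-8)**2 = -2*64 = -128)
F + W*J = -1 - 128*1 = -1 - 128 = -129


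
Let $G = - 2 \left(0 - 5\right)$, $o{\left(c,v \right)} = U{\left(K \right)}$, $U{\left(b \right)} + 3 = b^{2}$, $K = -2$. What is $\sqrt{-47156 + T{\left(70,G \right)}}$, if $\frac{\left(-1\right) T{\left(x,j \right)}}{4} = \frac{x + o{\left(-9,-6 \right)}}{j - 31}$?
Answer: $\frac{2 i \sqrt{5197458}}{21} \approx 217.12 i$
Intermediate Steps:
$U{\left(b \right)} = -3 + b^{2}$
$o{\left(c,v \right)} = 1$ ($o{\left(c,v \right)} = -3 + \left(-2\right)^{2} = -3 + 4 = 1$)
$G = 10$ ($G = \left(-2\right) \left(-5\right) = 10$)
$T{\left(x,j \right)} = - \frac{4 \left(1 + x\right)}{-31 + j}$ ($T{\left(x,j \right)} = - 4 \frac{x + 1}{j - 31} = - 4 \frac{1 + x}{-31 + j} = - \frac{4 \left(1 + x\right)}{-31 + j}$)
$\sqrt{-47156 + T{\left(70,G \right)}} = \sqrt{-47156 + \frac{4 \left(-1 - 70\right)}{-31 + 10}} = \sqrt{-47156 + \frac{4 \left(-1 - 70\right)}{-21}} = \sqrt{-47156 + 4 \left(- \frac{1}{21}\right) \left(-71\right)} = \sqrt{-47156 + \frac{284}{21}} = \sqrt{- \frac{989992}{21}} = \frac{2 i \sqrt{5197458}}{21}$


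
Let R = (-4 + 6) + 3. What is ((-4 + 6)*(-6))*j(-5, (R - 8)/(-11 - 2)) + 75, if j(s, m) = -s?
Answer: 15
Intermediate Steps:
R = 5 (R = 2 + 3 = 5)
((-4 + 6)*(-6))*j(-5, (R - 8)/(-11 - 2)) + 75 = ((-4 + 6)*(-6))*(-1*(-5)) + 75 = (2*(-6))*5 + 75 = -12*5 + 75 = -60 + 75 = 15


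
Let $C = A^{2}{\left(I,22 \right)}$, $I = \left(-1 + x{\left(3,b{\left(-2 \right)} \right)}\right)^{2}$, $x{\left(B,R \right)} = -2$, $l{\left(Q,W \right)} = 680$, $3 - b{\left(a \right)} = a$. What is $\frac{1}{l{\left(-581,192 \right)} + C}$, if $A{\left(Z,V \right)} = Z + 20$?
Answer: $\frac{1}{1521} \approx 0.00065746$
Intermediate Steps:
$b{\left(a \right)} = 3 - a$
$I = 9$ ($I = \left(-1 - 2\right)^{2} = \left(-3\right)^{2} = 9$)
$A{\left(Z,V \right)} = 20 + Z$
$C = 841$ ($C = \left(20 + 9\right)^{2} = 29^{2} = 841$)
$\frac{1}{l{\left(-581,192 \right)} + C} = \frac{1}{680 + 841} = \frac{1}{1521}$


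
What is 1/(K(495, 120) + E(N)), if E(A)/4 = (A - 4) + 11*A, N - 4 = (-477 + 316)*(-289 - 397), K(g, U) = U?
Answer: 1/5301704 ≈ 1.8862e-7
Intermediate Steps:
N = 110450 (N = 4 + (-477 + 316)*(-289 - 397) = 4 - 161*(-686) = 4 + 110446 = 110450)
E(A) = -16 + 48*A (E(A) = 4*((A - 4) + 11*A) = 4*((-4 + A) + 11*A) = 4*(-4 + 12*A) = -16 + 48*A)
1/(K(495, 120) + E(N)) = 1/(120 + (-16 + 48*110450)) = 1/(120 + (-16 + 5301600)) = 1/(120 + 5301584) = 1/5301704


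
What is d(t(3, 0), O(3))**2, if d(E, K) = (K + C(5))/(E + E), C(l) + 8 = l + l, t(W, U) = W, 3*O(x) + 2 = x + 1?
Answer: 16/81 ≈ 0.19753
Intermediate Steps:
O(x) = -1/3 + x/3 (O(x) = -2/3 + (x + 1)/3 = -2/3 + (1 + x)/3 = -2/3 + (1/3 + x/3) = -1/3 + x/3)
C(l) = -8 + 2*l (C(l) = -8 + (l + l) = -8 + 2*l)
d(E, K) = (2 + K)/(2*E) (d(E, K) = (K + (-8 + 2*5))/(E + E) = (K + (-8 + 10))/((2*E)) = (K + 2)*(1/(2*E)) = (2 + K)*(1/(2*E)) = (2 + K)/(2*E))
d(t(3, 0), O(3))**2 = ((1/2)*(2 + (-1/3 + (1/3)*3))/3)**2 = ((1/2)*(1/3)*(2 + (-1/3 + 1)))**2 = ((1/2)*(1/3)*(2 + 2/3))**2 = ((1/2)*(1/3)*(8/3))**2 = (4/9)**2 = 16/81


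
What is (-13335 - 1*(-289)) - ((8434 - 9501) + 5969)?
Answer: -17948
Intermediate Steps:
(-13335 - 1*(-289)) - ((8434 - 9501) + 5969) = (-13335 + 289) - (-1067 + 5969) = -13046 - 1*4902 = -13046 - 4902 = -17948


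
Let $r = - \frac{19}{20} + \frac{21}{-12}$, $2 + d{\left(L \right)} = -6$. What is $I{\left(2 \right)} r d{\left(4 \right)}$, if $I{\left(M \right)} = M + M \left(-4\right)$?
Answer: $- \frac{648}{5} \approx -129.6$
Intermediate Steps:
$I{\left(M \right)} = - 3 M$ ($I{\left(M \right)} = M - 4 M = - 3 M$)
$d{\left(L \right)} = -8$ ($d{\left(L \right)} = -2 - 6 = -8$)
$r = - \frac{27}{10}$ ($r = \left(-19\right) \frac{1}{20} + 21 \left(- \frac{1}{12}\right) = - \frac{19}{20} - \frac{7}{4} = - \frac{27}{10} \approx -2.7$)
$I{\left(2 \right)} r d{\left(4 \right)} = \left(-3\right) 2 \left(- \frac{27}{10}\right) \left(-8\right) = \left(-6\right) \left(- \frac{27}{10}\right) \left(-8\right) = \frac{81}{5} \left(-8\right) = - \frac{648}{5}$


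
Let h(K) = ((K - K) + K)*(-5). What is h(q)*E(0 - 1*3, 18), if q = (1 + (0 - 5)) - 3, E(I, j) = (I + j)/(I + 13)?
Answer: 105/2 ≈ 52.500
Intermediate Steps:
E(I, j) = (I + j)/(13 + I)
q = -7 (q = (1 - 5) - 3 = -4 - 3 = -7)
h(K) = -5*K (h(K) = (0 + K)*(-5) = K*(-5) = -5*K)
h(q)*E(0 - 1*3, 18) = (-5*(-7))*(((0 - 1*3) + 18)/(13 + (0 - 1*3))) = 35*(((0 - 3) + 18)/(13 + (0 - 3))) = 35*((-3 + 18)/(13 - 3)) = 35*(15/10) = 35*((⅒)*15) = 35*(3/2) = 105/2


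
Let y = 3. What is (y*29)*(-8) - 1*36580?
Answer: -37276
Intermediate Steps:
(y*29)*(-8) - 1*36580 = (3*29)*(-8) - 1*36580 = 87*(-8) - 36580 = -696 - 36580 = -37276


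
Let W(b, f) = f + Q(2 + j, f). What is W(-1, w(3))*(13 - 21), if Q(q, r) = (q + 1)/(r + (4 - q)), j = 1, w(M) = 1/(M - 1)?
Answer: -76/3 ≈ -25.333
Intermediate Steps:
w(M) = 1/(-1 + M)
Q(q, r) = (1 + q)/(4 + r - q)
W(b, f) = f + 4/(1 + f) (W(b, f) = f + (1 + (2 + 1))/(4 + f - (2 + 1)) = f + (1 + 3)/(4 + f - 1*3) = f + 4/(4 + f - 3) = f + 4/(1 + f))
W(-1, w(3))*(13 - 21) = ((4 + (1 + 1/(-1 + 3))/(-1 + 3))/(1 + 1/(-1 + 3)))*(13 - 21) = ((4 + (1 + 1/2)/2)/(1 + 1/2))*(-8) = ((4 + (1 + ½)/2)/(1 + ½))*(-8) = ((4 + (½)*(3/2))/(3/2))*(-8) = (2*(4 + ¾)/3)*(-8) = ((⅔)*(19/4))*(-8) = (19/6)*(-8) = -76/3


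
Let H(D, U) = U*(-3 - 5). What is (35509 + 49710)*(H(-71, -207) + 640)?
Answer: 195662824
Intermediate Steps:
H(D, U) = -8*U (H(D, U) = U*(-8) = -8*U)
(35509 + 49710)*(H(-71, -207) + 640) = (35509 + 49710)*(-8*(-207) + 640) = 85219*(1656 + 640) = 85219*2296 = 195662824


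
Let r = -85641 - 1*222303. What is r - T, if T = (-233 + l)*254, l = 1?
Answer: -249016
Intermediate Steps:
r = -307944 (r = -85641 - 222303 = -307944)
T = -58928 (T = (-233 + 1)*254 = -232*254 = -58928)
r - T = -307944 - 1*(-58928) = -307944 + 58928 = -249016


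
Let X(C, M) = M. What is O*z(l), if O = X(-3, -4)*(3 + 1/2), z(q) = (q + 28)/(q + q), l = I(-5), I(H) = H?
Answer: 161/5 ≈ 32.200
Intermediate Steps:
l = -5
z(q) = (28 + q)/(2*q) (z(q) = (28 + q)/((2*q)) = (28 + q)*(1/(2*q)) = (28 + q)/(2*q))
O = -14 (O = -4*(3 + 1/2) = -4*(3 + 1*(½)) = -4*(3 + ½) = -4*7/2 = -14)
O*z(l) = -7*(28 - 5)/(-5) = -7*(-1)*23/5 = -14*(-23/10) = 161/5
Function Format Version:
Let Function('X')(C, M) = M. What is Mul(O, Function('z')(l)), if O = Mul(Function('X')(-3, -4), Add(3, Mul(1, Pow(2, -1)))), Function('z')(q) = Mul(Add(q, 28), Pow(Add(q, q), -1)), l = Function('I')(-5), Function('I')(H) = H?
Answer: Rational(161, 5) ≈ 32.200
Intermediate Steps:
l = -5
Function('z')(q) = Mul(Rational(1, 2), Pow(q, -1), Add(28, q)) (Function('z')(q) = Mul(Add(28, q), Pow(Mul(2, q), -1)) = Mul(Add(28, q), Mul(Rational(1, 2), Pow(q, -1))) = Mul(Rational(1, 2), Pow(q, -1), Add(28, q)))
O = -14 (O = Mul(-4, Add(3, Mul(1, Pow(2, -1)))) = Mul(-4, Add(3, Mul(1, Rational(1, 2)))) = Mul(-4, Add(3, Rational(1, 2))) = Mul(-4, Rational(7, 2)) = -14)
Mul(O, Function('z')(l)) = Mul(-14, Mul(Rational(1, 2), Pow(-5, -1), Add(28, -5))) = Mul(-14, Mul(Rational(1, 2), Rational(-1, 5), 23)) = Mul(-14, Rational(-23, 10)) = Rational(161, 5)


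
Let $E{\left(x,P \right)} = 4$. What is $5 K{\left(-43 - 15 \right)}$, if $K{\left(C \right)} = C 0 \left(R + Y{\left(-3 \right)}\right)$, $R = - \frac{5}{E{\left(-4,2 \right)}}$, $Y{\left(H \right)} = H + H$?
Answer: $0$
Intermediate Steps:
$Y{\left(H \right)} = 2 H$
$R = - \frac{5}{4} \approx -1.25$
$K{\left(C \right)} = 0$ ($K{\left(C \right)} = C 0 \left(- \frac{5}{4} + 2 \left(-3\right)\right) = 0 \left(- \frac{5}{4} - 6\right) = 0 \left(- \frac{29}{4}\right) = 0$)
$5 K{\left(-43 - 15 \right)} = 5 \cdot 0 = 0$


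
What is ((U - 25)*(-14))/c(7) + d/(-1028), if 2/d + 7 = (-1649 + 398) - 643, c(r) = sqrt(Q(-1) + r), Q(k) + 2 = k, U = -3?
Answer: 191514345/977114 ≈ 196.00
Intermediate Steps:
Q(k) = -2 + k
c(r) = sqrt(-3 + r) (c(r) = sqrt((-2 - 1) + r) = sqrt(-3 + r))
d = -2/1901 (d = 2/(-7 + ((-1649 + 398) - 643)) = 2/(-7 + (-1251 - 643)) = 2/(-7 - 1894) = 2/(-1901) = 2*(-1/1901) = -2/1901 ≈ -0.0010521)
((U - 25)*(-14))/c(7) + d/(-1028) = ((-3 - 25)*(-14))/(sqrt(-3 + 7)) - 2/1901/(-1028) = (-28*(-14))/(sqrt(4)) - 2/1901*(-1/1028) = 392/2 + 1/977114 = 392*(1/2) + 1/977114 = 196 + 1/977114 = 191514345/977114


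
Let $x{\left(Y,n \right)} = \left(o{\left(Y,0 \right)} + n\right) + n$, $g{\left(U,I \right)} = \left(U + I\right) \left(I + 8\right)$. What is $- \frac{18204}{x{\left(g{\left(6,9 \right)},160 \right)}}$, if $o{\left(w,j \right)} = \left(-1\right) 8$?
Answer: $- \frac{1517}{26} \approx -58.346$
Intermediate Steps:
$o{\left(w,j \right)} = -8$
$g{\left(U,I \right)} = \left(8 + I\right) \left(I + U\right)$ ($g{\left(U,I \right)} = \left(I + U\right) \left(8 + I\right) = \left(8 + I\right) \left(I + U\right)$)
$x{\left(Y,n \right)} = -8 + 2 n$ ($x{\left(Y,n \right)} = \left(-8 + n\right) + n = -8 + 2 n$)
$- \frac{18204}{x{\left(g{\left(6,9 \right)},160 \right)}} = - \frac{18204}{-8 + 2 \cdot 160} = - \frac{18204}{-8 + 320} = - \frac{18204}{312} = \left(-18204\right) \frac{1}{312} = - \frac{1517}{26}$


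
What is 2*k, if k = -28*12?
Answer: -672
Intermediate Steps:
k = -336
2*k = 2*(-336) = -672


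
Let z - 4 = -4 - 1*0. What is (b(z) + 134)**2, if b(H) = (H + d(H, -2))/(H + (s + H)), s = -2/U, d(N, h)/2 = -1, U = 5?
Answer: 19321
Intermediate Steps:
d(N, h) = -2 (d(N, h) = 2*(-1) = -2)
s = -2/5 ≈ -0.40000
z = 0 (z = 4 + (-4 - 1*0) = 4 + (-4 + 0) = 4 - 4 = 0)
b(H) = (-2 + H)/(-2/5 + 2*H) (b(H) = (H - 2)/(H + (-2/5 + H)) = (-2 + H)/(-2/5 + 2*H))
(b(z) + 134)**2 = (5*(-2 + 0)/(2*(-1 + 5*0)) + 134)**2 = ((5/2)*(-2)/(-1 + 0) + 134)**2 = ((5/2)*(-2)/(-1) + 134)**2 = ((5/2)*(-1)*(-2) + 134)**2 = (5 + 134)**2 = 139**2 = 19321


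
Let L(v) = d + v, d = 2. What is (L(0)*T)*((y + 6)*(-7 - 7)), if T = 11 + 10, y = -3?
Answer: -1764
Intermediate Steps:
T = 21
L(v) = 2 + v
(L(0)*T)*((y + 6)*(-7 - 7)) = ((2 + 0)*21)*((-3 + 6)*(-7 - 7)) = (2*21)*(3*(-14)) = 42*(-42) = -1764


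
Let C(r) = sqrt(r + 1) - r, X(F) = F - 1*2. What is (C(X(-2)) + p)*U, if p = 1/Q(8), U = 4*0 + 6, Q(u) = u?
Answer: 99/4 + 6*I*sqrt(3) ≈ 24.75 + 10.392*I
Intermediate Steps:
X(F) = -2 + F (X(F) = F - 2 = -2 + F)
U = 6 (U = 0 + 6 = 6)
C(r) = sqrt(1 + r) - r
p = 1/8 ≈ 0.12500
(C(X(-2)) + p)*U = ((sqrt(1 + (-2 - 2)) - (-2 - 2)) + 1/8)*6 = ((sqrt(1 - 4) - 1*(-4)) + 1/8)*6 = ((sqrt(-3) + 4) + 1/8)*6 = ((I*sqrt(3) + 4) + 1/8)*6 = ((4 + I*sqrt(3)) + 1/8)*6 = (33/8 + I*sqrt(3))*6 = 99/4 + 6*I*sqrt(3)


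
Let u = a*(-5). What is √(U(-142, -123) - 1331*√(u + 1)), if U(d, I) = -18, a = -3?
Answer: I*√5342 ≈ 73.089*I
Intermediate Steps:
u = 15 (u = -3*(-5) = 15)
√(U(-142, -123) - 1331*√(u + 1)) = √(-18 - 1331*√(15 + 1)) = √(-18 - 1331*√16) = √(-18 - 1331*4) = √(-18 - 5324) = √(-5342) = I*√5342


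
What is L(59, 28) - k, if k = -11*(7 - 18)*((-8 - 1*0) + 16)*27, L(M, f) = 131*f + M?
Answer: -22409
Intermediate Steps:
L(M, f) = M + 131*f
k = 26136 (k = -(-121)*((-8 + 0) + 16)*27 = -(-121)*(-8 + 16)*27 = -(-121)*8*27 = -11*(-88)*27 = 968*27 = 26136)
L(59, 28) - k = (59 + 131*28) - 1*26136 = (59 + 3668) - 26136 = 3727 - 26136 = -22409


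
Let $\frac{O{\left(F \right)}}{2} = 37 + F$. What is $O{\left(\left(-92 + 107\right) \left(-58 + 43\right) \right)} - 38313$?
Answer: $-38689$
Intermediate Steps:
$O{\left(F \right)} = 74 + 2 F$ ($O{\left(F \right)} = 2 \left(37 + F\right) = 74 + 2 F$)
$O{\left(\left(-92 + 107\right) \left(-58 + 43\right) \right)} - 38313 = \left(74 + 2 \left(-92 + 107\right) \left(-58 + 43\right)\right) - 38313 = \left(74 + 2 \cdot 15 \left(-15\right)\right) - 38313 = \left(74 + 2 \left(-225\right)\right) - 38313 = \left(74 - 450\right) - 38313 = -376 - 38313 = -38689$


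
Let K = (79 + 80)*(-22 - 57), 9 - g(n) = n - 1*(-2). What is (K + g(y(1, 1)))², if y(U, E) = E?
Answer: 157628025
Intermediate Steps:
g(n) = 7 - n (g(n) = 9 - (n - 1*(-2)) = 9 - (n + 2) = 9 - (2 + n) = 9 + (-2 - n) = 7 - n)
K = -12561 (K = 159*(-79) = -12561)
(K + g(y(1, 1)))² = (-12561 + (7 - 1*1))² = (-12561 + (7 - 1))² = (-12561 + 6)² = (-12555)² = 157628025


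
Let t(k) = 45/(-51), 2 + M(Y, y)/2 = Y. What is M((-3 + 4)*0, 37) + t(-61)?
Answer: -83/17 ≈ -4.8824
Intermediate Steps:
M(Y, y) = -4 + 2*Y
t(k) = -15/17 (t(k) = 45*(-1/51) = -15/17)
M((-3 + 4)*0, 37) + t(-61) = (-4 + 2*((-3 + 4)*0)) - 15/17 = (-4 + 2*(1*0)) - 15/17 = (-4 + 2*0) - 15/17 = (-4 + 0) - 15/17 = -4 - 15/17 = -83/17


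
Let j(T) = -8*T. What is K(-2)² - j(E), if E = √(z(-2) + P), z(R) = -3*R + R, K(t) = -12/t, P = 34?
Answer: 36 + 8*√38 ≈ 85.315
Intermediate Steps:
z(R) = -2*R
E = √38 (E = √(-2*(-2) + 34) = √(4 + 34) = √38 ≈ 6.1644)
K(-2)² - j(E) = (-12/(-2))² - (-8)*√38 = (-12*(-½))² + 8*√38 = 6² + 8*√38 = 36 + 8*√38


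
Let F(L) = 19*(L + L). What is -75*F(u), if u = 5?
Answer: -14250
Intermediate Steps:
F(L) = 38*L (F(L) = 19*(2*L) = 38*L)
-75*F(u) = -2850*5 = -75*190 = -14250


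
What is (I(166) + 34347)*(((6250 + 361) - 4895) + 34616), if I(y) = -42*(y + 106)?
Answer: 832838436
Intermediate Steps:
I(y) = -4452 - 42*y (I(y) = -42*(106 + y) = -4452 - 42*y)
(I(166) + 34347)*(((6250 + 361) - 4895) + 34616) = ((-4452 - 42*166) + 34347)*(((6250 + 361) - 4895) + 34616) = ((-4452 - 6972) + 34347)*((6611 - 4895) + 34616) = (-11424 + 34347)*(1716 + 34616) = 22923*36332 = 832838436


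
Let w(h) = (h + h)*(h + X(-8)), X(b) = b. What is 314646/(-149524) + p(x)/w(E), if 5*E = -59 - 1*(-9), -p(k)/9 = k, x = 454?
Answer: -10058717/747620 ≈ -13.454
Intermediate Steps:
p(k) = -9*k
E = -10 (E = (-59 - 1*(-9))/5 = (-59 + 9)/5 = (⅕)*(-50) = -10)
w(h) = 2*h*(-8 + h) (w(h) = (h + h)*(h - 8) = (2*h)*(-8 + h) = 2*h*(-8 + h))
314646/(-149524) + p(x)/w(E) = 314646/(-149524) + (-9*454)/((2*(-10)*(-8 - 10))) = 314646*(-1/149524) - 4086/(2*(-10)*(-18)) = -157323/74762 - 4086/360 = -157323/74762 - 4086*1/360 = -157323/74762 - 227/20 = -10058717/747620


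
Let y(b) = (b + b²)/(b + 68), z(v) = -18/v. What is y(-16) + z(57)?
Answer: 1062/247 ≈ 4.2996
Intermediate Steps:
y(b) = (b + b²)/(68 + b)
y(-16) + z(57) = -16*(1 - 16)/(68 - 16) - 18/57 = -16*(-15)/52 - 18*1/57 = -16*1/52*(-15) - 6/19 = 60/13 - 6/19 = 1062/247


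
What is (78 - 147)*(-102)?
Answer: 7038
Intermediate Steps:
(78 - 147)*(-102) = -69*(-102) = 7038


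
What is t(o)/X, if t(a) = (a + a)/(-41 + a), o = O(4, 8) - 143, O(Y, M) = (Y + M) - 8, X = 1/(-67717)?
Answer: -9412663/90 ≈ -1.0459e+5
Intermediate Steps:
X = -1/67717 ≈ -1.4767e-5
O(Y, M) = -8 + M + Y (O(Y, M) = (M + Y) - 8 = -8 + M + Y)
o = -139 (o = (-8 + 8 + 4) - 143 = 4 - 143 = -139)
t(a) = 2*a/(-41 + a) (t(a) = (2*a)/(-41 + a) = 2*a/(-41 + a))
t(o)/X = (2*(-139)/(-41 - 139))/(-1/67717) = (2*(-139)/(-180))*(-67717) = (2*(-139)*(-1/180))*(-67717) = (139/90)*(-67717) = -9412663/90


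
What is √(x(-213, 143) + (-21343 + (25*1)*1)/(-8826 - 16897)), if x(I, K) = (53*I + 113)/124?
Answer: 2*I*√14195786247313/797413 ≈ 9.4499*I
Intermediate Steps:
x(I, K) = 113/124 + 53*I/124 (x(I, K) = (113 + 53*I)*(1/124) = 113/124 + 53*I/124)
√(x(-213, 143) + (-21343 + (25*1)*1)/(-8826 - 16897)) = √((113/124 + (53/124)*(-213)) + (-21343 + (25*1)*1)/(-8826 - 16897)) = √((113/124 - 11289/124) + (-21343 + 25*1)/(-25723)) = √(-2794/31 + (-21343 + 25)*(-1/25723)) = √(-2794/31 - 21318*(-1/25723)) = √(-2794/31 + 21318/25723) = √(-71209204/797413) = 2*I*√14195786247313/797413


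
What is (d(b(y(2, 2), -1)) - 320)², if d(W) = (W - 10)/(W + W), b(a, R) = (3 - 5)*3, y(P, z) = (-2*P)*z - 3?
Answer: 913936/9 ≈ 1.0155e+5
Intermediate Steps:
y(P, z) = -3 - 2*P*z (y(P, z) = -2*P*z - 3 = -3 - 2*P*z)
b(a, R) = -6 (b(a, R) = -2*3 = -6)
d(W) = (-10 + W)/(2*W) (d(W) = (-10 + W)/((2*W)) = (-10 + W)*(1/(2*W)) = (-10 + W)/(2*W))
(d(b(y(2, 2), -1)) - 320)² = ((½)*(-10 - 6)/(-6) - 320)² = ((½)*(-⅙)*(-16) - 320)² = (4/3 - 320)² = (-956/3)² = 913936/9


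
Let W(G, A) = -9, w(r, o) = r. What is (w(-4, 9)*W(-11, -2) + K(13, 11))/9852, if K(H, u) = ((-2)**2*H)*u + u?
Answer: 619/9852 ≈ 0.062830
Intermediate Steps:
K(H, u) = u + 4*H*u (K(H, u) = (4*H)*u + u = 4*H*u + u = u + 4*H*u)
(w(-4, 9)*W(-11, -2) + K(13, 11))/9852 = (-4*(-9) + 11*(1 + 4*13))/9852 = (36 + 11*(1 + 52))*(1/9852) = (36 + 11*53)*(1/9852) = (36 + 583)*(1/9852) = 619*(1/9852) = 619/9852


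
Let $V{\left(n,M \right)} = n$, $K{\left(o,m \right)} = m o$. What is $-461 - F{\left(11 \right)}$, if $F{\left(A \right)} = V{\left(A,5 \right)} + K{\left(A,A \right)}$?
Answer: $-593$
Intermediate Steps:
$F{\left(A \right)} = A + A^{2}$ ($F{\left(A \right)} = A + A A = A + A^{2}$)
$-461 - F{\left(11 \right)} = -461 - 11 \left(1 + 11\right) = -461 - 11 \cdot 12 = -461 - 132 = -593$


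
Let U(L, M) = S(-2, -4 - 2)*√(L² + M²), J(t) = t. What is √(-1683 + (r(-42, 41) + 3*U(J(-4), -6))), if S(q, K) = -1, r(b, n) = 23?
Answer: √(-1660 - 6*√13) ≈ 41.008*I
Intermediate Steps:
U(L, M) = -√(L² + M²)
√(-1683 + (r(-42, 41) + 3*U(J(-4), -6))) = √(-1683 + (23 + 3*(-√((-4)² + (-6)²)))) = √(-1683 + (23 + 3*(-√(16 + 36)))) = √(-1683 + (23 + 3*(-√52))) = √(-1683 + (23 + 3*(-2*√13))) = √(-1683 + (23 - 6*√13)) = √(-1660 - 6*√13)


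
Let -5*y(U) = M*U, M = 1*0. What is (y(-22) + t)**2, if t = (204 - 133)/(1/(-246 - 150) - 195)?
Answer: 790509456/5963082841 ≈ 0.13257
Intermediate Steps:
M = 0
y(U) = 0 (y(U) = -0*U = -1/5*0 = 0)
t = -28116/77221 (t = 71/(1/(-396) - 195) = 71/(-1/396 - 195) = 71/(-77221/396) = 71*(-396/77221) = -28116/77221 ≈ -0.36410)
(y(-22) + t)**2 = (0 - 28116/77221)**2 = (-28116/77221)**2 = 790509456/5963082841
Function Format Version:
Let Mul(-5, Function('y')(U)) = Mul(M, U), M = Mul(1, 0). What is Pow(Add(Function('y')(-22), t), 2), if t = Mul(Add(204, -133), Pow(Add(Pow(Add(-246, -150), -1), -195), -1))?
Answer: Rational(790509456, 5963082841) ≈ 0.13257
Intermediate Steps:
M = 0
Function('y')(U) = 0 (Function('y')(U) = Mul(Rational(-1, 5), Mul(0, U)) = Mul(Rational(-1, 5), 0) = 0)
t = Rational(-28116, 77221) (t = Mul(71, Pow(Add(Pow(-396, -1), -195), -1)) = Mul(71, Pow(Add(Rational(-1, 396), -195), -1)) = Mul(71, Pow(Rational(-77221, 396), -1)) = Mul(71, Rational(-396, 77221)) = Rational(-28116, 77221) ≈ -0.36410)
Pow(Add(Function('y')(-22), t), 2) = Pow(Add(0, Rational(-28116, 77221)), 2) = Pow(Rational(-28116, 77221), 2) = Rational(790509456, 5963082841)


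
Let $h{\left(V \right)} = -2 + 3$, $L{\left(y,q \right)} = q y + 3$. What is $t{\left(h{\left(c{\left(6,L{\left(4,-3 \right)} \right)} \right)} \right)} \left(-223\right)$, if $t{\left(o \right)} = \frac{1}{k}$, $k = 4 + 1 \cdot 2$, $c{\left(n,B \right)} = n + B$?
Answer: $- \frac{223}{6} \approx -37.167$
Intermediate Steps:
$L{\left(y,q \right)} = 3 + q y$
$c{\left(n,B \right)} = B + n$
$h{\left(V \right)} = 1$
$k = 6$ ($k = 4 + 2 = 6$)
$t{\left(o \right)} = \frac{1}{6}$
$t{\left(h{\left(c{\left(6,L{\left(4,-3 \right)} \right)} \right)} \right)} \left(-223\right) = \frac{1}{6} \left(-223\right) = - \frac{223}{6}$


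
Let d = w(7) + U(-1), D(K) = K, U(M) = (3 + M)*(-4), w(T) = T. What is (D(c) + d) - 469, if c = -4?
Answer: -474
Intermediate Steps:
U(M) = -12 - 4*M
d = -1 (d = 7 + (-12 - 4*(-1)) = 7 + (-12 + 4) = 7 - 8 = -1)
(D(c) + d) - 469 = (-4 - 1) - 469 = -5 - 469 = -474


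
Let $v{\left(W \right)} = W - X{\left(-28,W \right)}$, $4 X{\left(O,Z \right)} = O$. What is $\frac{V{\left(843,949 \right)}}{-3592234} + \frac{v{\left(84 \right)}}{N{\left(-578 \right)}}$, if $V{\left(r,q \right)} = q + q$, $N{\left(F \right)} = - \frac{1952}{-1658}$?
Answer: $\frac{135496344139}{1753010192} \approx 77.294$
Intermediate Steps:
$N{\left(F \right)} = \frac{976}{829}$ ($N{\left(F \right)} = \left(-1952\right) \left(- \frac{1}{1658}\right) = \frac{976}{829}$)
$V{\left(r,q \right)} = 2 q$
$X{\left(O,Z \right)} = \frac{O}{4}$
$v{\left(W \right)} = 7 + W$ ($v{\left(W \right)} = W - \frac{1}{4} \left(-28\right) = W - -7 = W + 7 = 7 + W$)
$\frac{V{\left(843,949 \right)}}{-3592234} + \frac{v{\left(84 \right)}}{N{\left(-578 \right)}} = \frac{2 \cdot 949}{-3592234} + \frac{7 + 84}{\frac{976}{829}} = 1898 \left(- \frac{1}{3592234}\right) + 91 \cdot \frac{829}{976} = - \frac{949}{1796117} + \frac{75439}{976} = \frac{135496344139}{1753010192}$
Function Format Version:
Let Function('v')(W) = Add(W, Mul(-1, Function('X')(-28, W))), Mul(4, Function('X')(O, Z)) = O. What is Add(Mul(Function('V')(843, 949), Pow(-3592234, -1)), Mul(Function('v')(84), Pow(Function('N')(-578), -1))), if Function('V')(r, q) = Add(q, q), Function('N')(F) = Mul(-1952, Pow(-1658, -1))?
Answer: Rational(135496344139, 1753010192) ≈ 77.294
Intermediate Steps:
Function('N')(F) = Rational(976, 829) (Function('N')(F) = Mul(-1952, Rational(-1, 1658)) = Rational(976, 829))
Function('V')(r, q) = Mul(2, q)
Function('X')(O, Z) = Mul(Rational(1, 4), O)
Function('v')(W) = Add(7, W) (Function('v')(W) = Add(W, Mul(-1, Mul(Rational(1, 4), -28))) = Add(W, Mul(-1, -7)) = Add(W, 7) = Add(7, W))
Add(Mul(Function('V')(843, 949), Pow(-3592234, -1)), Mul(Function('v')(84), Pow(Function('N')(-578), -1))) = Add(Mul(Mul(2, 949), Pow(-3592234, -1)), Mul(Add(7, 84), Pow(Rational(976, 829), -1))) = Add(Mul(1898, Rational(-1, 3592234)), Mul(91, Rational(829, 976))) = Add(Rational(-949, 1796117), Rational(75439, 976)) = Rational(135496344139, 1753010192)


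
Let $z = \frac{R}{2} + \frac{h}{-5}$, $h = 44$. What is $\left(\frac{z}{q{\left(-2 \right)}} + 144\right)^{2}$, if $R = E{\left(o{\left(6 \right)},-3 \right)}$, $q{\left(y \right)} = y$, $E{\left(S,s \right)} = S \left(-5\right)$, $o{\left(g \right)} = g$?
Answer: $\frac{2430481}{100} \approx 24305.0$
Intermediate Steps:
$E{\left(S,s \right)} = - 5 S$
$R = -30$ ($R = \left(-5\right) 6 = -30$)
$z = - \frac{119}{5}$ ($z = - \frac{30}{2} + \frac{44}{-5} = \left(-30\right) \frac{1}{2} + 44 \left(- \frac{1}{5}\right) = -15 - \frac{44}{5} = - \frac{119}{5} \approx -23.8$)
$\left(\frac{z}{q{\left(-2 \right)}} + 144\right)^{2} = \left(- \frac{119}{5 \left(-2\right)} + 144\right)^{2} = \left(\left(- \frac{119}{5}\right) \left(- \frac{1}{2}\right) + 144\right)^{2} = \left(\frac{119}{10} + 144\right)^{2} = \left(\frac{1559}{10}\right)^{2} = \frac{2430481}{100}$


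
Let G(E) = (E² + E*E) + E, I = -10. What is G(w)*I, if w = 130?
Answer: -339300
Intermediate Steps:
G(E) = E + 2*E² (G(E) = (E² + E²) + E = 2*E² + E = E + 2*E²)
G(w)*I = (130*(1 + 2*130))*(-10) = (130*(1 + 260))*(-10) = (130*261)*(-10) = 33930*(-10) = -339300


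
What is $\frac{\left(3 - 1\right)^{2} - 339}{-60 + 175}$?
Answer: $- \frac{67}{23} \approx -2.913$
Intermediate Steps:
$\frac{\left(3 - 1\right)^{2} - 339}{-60 + 175} = \frac{2^{2} - 339}{115} = \left(4 - 339\right) \frac{1}{115} = \left(-335\right) \frac{1}{115} = - \frac{67}{23}$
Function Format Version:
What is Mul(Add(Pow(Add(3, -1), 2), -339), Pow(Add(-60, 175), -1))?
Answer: Rational(-67, 23) ≈ -2.9130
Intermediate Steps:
Mul(Add(Pow(Add(3, -1), 2), -339), Pow(Add(-60, 175), -1)) = Mul(Add(Pow(2, 2), -339), Pow(115, -1)) = Mul(Add(4, -339), Rational(1, 115)) = Mul(-335, Rational(1, 115)) = Rational(-67, 23)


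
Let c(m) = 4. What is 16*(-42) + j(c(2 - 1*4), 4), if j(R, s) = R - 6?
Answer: -674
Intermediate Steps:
j(R, s) = -6 + R
16*(-42) + j(c(2 - 1*4), 4) = 16*(-42) + (-6 + 4) = -672 - 2 = -674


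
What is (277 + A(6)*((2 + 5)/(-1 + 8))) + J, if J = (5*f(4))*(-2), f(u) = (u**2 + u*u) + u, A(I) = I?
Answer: -77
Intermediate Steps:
f(u) = u + 2*u**2 (f(u) = (u**2 + u**2) + u = 2*u**2 + u = u + 2*u**2)
J = -360 (J = (5*(4*(1 + 2*4)))*(-2) = (5*(4*(1 + 8)))*(-2) = (5*(4*9))*(-2) = (5*36)*(-2) = 180*(-2) = -360)
(277 + A(6)*((2 + 5)/(-1 + 8))) + J = (277 + 6*((2 + 5)/(-1 + 8))) - 360 = (277 + 6*(7/7)) - 360 = (277 + 6*(7*(1/7))) - 360 = (277 + 6*1) - 360 = (277 + 6) - 360 = 283 - 360 = -77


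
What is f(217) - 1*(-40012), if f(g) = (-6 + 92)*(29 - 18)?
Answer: 40958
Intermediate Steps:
f(g) = 946 (f(g) = 86*11 = 946)
f(217) - 1*(-40012) = 946 - 1*(-40012) = 946 + 40012 = 40958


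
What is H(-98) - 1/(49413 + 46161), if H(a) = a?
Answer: -9366253/95574 ≈ -98.000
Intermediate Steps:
H(-98) - 1/(49413 + 46161) = -98 - 1/(49413 + 46161) = -98 - 1/95574 = -9366253/95574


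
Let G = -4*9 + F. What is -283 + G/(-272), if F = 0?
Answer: -19235/68 ≈ -282.87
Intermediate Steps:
G = -36 (G = -4*9 + 0 = -36 + 0 = -36)
-283 + G/(-272) = -283 - 36/(-272) = -283 - 36*(-1/272) = -283 + 9/68 = -19235/68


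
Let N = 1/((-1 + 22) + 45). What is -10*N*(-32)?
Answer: 160/33 ≈ 4.8485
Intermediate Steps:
N = 1/66 (N = 1/(21 + 45) = 1/66 ≈ 0.015152)
-10*N*(-32) = -10*1/66*(-32) = -5/33*(-32) = 160/33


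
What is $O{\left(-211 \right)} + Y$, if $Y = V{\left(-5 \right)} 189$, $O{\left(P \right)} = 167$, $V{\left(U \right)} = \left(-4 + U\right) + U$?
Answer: $-2479$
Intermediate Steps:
$V{\left(U \right)} = -4 + 2 U$
$Y = -2646$ ($Y = \left(-4 + 2 \left(-5\right)\right) 189 = \left(-4 - 10\right) 189 = \left(-14\right) 189 = -2646$)
$O{\left(-211 \right)} + Y = 167 - 2646 = -2479$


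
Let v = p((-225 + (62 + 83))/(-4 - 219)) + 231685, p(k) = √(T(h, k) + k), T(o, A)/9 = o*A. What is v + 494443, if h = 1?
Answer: 726128 + 20*√446/223 ≈ 7.2613e+5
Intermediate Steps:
T(o, A) = 9*A*o (T(o, A) = 9*(o*A) = 9*(A*o) = 9*A*o)
p(k) = √10*√k (p(k) = √(9*k*1 + k) = √(9*k + k) = √(10*k) = √10*√k)
v = 231685 + 20*√446/223 (v = √10*√((-225 + (62 + 83))/(-4 - 219)) + 231685 = √10*√((-225 + 145)/(-223)) + 231685 = √10*√(-80*(-1/223)) + 231685 = √10*√(80/223) + 231685 = √10*(4*√1115/223) + 231685 = 20*√446/223 + 231685 = 231685 + 20*√446/223 ≈ 2.3169e+5)
v + 494443 = (231685 + 20*√446/223) + 494443 = 726128 + 20*√446/223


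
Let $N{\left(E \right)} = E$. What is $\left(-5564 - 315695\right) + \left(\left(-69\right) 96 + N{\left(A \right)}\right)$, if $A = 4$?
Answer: $-327879$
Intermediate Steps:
$\left(-5564 - 315695\right) + \left(\left(-69\right) 96 + N{\left(A \right)}\right) = \left(-5564 - 315695\right) + \left(\left(-69\right) 96 + 4\right) = -321259 + \left(-6624 + 4\right) = -321259 - 6620 = -327879$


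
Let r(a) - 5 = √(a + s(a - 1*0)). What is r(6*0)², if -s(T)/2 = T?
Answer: 25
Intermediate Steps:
s(T) = -2*T
r(a) = 5 + √(-a) (r(a) = 5 + √(a - 2*(a - 1*0)) = 5 + √(a - 2*(a + 0)) = 5 + √(a - 2*a) = 5 + √(-a))
r(6*0)² = (5 + √(-6*0))² = (5 + √(-1*0))² = (5 + √0)² = (5 + 0)² = 5² = 25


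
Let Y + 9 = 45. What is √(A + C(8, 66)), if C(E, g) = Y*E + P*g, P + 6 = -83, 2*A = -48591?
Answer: I*√119526/2 ≈ 172.86*I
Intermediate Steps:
A = -48591/2 (A = (½)*(-48591) = -48591/2 ≈ -24296.)
P = -89 (P = -6 - 83 = -89)
Y = 36 (Y = -9 + 45 = 36)
C(E, g) = -89*g + 36*E (C(E, g) = 36*E - 89*g = -89*g + 36*E)
√(A + C(8, 66)) = √(-48591/2 + (-89*66 + 36*8)) = √(-48591/2 + (-5874 + 288)) = √(-48591/2 - 5586) = √(-59763/2) = I*√119526/2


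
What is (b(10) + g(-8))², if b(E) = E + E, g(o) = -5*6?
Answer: 100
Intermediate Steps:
g(o) = -30
b(E) = 2*E
(b(10) + g(-8))² = (2*10 - 30)² = (20 - 30)² = (-10)² = 100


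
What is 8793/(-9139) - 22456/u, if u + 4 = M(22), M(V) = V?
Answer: -102691829/82251 ≈ -1248.5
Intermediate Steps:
u = 18 (u = -4 + 22 = 18)
8793/(-9139) - 22456/u = 8793/(-9139) - 22456/18 = 8793*(-1/9139) - 22456*1/18 = -8793/9139 - 11228/9 = -102691829/82251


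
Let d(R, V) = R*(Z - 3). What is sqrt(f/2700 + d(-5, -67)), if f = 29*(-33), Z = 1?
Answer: sqrt(8681)/30 ≈ 3.1057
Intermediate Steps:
d(R, V) = -2*R (d(R, V) = R*(1 - 3) = R*(-2) = -2*R)
f = -957
sqrt(f/2700 + d(-5, -67)) = sqrt(-957/2700 - 2*(-5)) = sqrt(-957*1/2700 + 10) = sqrt(-319/900 + 10) = sqrt(8681/900) = sqrt(8681)/30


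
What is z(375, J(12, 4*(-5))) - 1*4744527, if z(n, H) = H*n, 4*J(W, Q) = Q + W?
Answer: -4745277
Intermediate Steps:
J(W, Q) = Q/4 + W/4 (J(W, Q) = (Q + W)/4 = Q/4 + W/4)
z(375, J(12, 4*(-5))) - 1*4744527 = ((4*(-5))/4 + (¼)*12)*375 - 1*4744527 = ((¼)*(-20) + 3)*375 - 4744527 = (-5 + 3)*375 - 4744527 = -2*375 - 4744527 = -750 - 4744527 = -4745277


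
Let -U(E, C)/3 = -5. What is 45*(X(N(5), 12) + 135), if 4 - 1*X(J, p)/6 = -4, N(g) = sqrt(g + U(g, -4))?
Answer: 8235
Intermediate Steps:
U(E, C) = 15 (U(E, C) = -3*(-5) = 15)
N(g) = sqrt(15 + g) (N(g) = sqrt(g + 15) = sqrt(15 + g))
X(J, p) = 48 (X(J, p) = 24 - 6*(-4) = 24 + 24 = 48)
45*(X(N(5), 12) + 135) = 45*(48 + 135) = 45*183 = 8235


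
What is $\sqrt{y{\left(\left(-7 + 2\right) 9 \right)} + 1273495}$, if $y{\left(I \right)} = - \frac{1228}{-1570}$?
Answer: $\frac{\sqrt{784759938365}}{785} \approx 1128.5$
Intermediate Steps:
$y{\left(I \right)} = \frac{614}{785}$ ($y{\left(I \right)} = \left(-1228\right) \left(- \frac{1}{1570}\right) = \frac{614}{785}$)
$\sqrt{y{\left(\left(-7 + 2\right) 9 \right)} + 1273495} = \sqrt{\frac{614}{785} + 1273495} = \sqrt{\frac{999694189}{785}} = \frac{\sqrt{784759938365}}{785}$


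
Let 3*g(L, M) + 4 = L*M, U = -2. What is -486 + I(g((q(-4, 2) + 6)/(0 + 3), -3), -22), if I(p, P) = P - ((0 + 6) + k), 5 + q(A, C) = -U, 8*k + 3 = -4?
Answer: -4105/8 ≈ -513.13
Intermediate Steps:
k = -7/8 (k = -3/8 + (⅛)*(-4) = -3/8 - ½ = -7/8 ≈ -0.87500)
q(A, C) = -3 (q(A, C) = -5 - 1*(-2) = -5 + 2 = -3)
g(L, M) = -4/3 + L*M/3 (g(L, M) = -4/3 + (L*M)/3 = -4/3 + L*M/3)
I(p, P) = -41/8 + P (I(p, P) = P - ((0 + 6) - 7/8) = P - (6 - 7/8) = P - 1*41/8 = P - 41/8 = -41/8 + P)
-486 + I(g((q(-4, 2) + 6)/(0 + 3), -3), -22) = -486 + (-41/8 - 22) = -486 - 217/8 = -4105/8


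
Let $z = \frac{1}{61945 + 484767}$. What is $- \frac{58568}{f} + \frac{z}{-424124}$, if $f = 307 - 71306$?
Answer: $\frac{13580377707036585}{16462799426767712} \approx 0.82491$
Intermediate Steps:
$z = \frac{1}{546712} \approx 1.8291 \cdot 10^{-6}$
$f = -70999$ ($f = 307 - 71306 = -70999$)
$- \frac{58568}{f} + \frac{z}{-424124} = - \frac{58568}{-70999} + \frac{1}{546712 \left(-424124\right)} = \left(-58568\right) \left(- \frac{1}{70999}\right) + \frac{1}{546712} \left(- \frac{1}{424124}\right) = \frac{58568}{70999} - \frac{1}{231873680288} = \frac{13580377707036585}{16462799426767712}$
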